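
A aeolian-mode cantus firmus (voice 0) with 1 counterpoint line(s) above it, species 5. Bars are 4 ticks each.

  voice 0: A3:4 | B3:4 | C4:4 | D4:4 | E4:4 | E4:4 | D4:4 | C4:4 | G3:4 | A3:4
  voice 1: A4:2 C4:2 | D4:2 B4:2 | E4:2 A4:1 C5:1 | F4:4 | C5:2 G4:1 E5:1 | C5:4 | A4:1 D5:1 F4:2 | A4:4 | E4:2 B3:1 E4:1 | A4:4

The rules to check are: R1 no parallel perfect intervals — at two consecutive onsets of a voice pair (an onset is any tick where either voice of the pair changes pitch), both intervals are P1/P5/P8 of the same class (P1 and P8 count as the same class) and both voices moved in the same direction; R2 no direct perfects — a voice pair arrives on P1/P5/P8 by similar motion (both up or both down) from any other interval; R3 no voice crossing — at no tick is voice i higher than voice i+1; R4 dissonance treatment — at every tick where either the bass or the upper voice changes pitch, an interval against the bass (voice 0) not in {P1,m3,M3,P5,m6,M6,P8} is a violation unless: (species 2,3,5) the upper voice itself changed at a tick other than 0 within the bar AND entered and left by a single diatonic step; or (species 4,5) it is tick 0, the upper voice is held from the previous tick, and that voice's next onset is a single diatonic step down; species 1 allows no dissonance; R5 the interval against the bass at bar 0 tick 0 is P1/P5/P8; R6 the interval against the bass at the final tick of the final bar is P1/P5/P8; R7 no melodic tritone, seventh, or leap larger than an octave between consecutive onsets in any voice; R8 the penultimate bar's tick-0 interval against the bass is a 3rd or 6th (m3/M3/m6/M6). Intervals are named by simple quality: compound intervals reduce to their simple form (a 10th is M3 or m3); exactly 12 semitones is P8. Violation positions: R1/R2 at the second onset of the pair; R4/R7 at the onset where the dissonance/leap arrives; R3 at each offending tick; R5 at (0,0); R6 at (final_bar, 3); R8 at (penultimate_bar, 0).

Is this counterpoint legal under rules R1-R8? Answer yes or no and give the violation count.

No (2 violations)

bar 0: v0=A3 v1=A4 (P8)
bar 1: v0=B3 v1=D4 (m3)
bar 2: v0=C4 v1=E4 (M3)
bar 3: v0=D4 v1=F4 (m3)
bar 4: v0=E4 v1=C5 (m6)
bar 5: v0=E4 v1=C5 (m6)
bar 6: v0=D4 v1=A4 (P5)
bar 7: v0=C4 v1=A4 (M6)
bar 8: v0=G3 v1=E4 (M6)
bar 9: v0=A3 v1=A4 (P8)
  R2 @ bar6.0: E4/C5 m6 -> D4/A4 P5 similar
  R2 @ bar9.0: G3/E4 M6 -> A3/A4 P8 similar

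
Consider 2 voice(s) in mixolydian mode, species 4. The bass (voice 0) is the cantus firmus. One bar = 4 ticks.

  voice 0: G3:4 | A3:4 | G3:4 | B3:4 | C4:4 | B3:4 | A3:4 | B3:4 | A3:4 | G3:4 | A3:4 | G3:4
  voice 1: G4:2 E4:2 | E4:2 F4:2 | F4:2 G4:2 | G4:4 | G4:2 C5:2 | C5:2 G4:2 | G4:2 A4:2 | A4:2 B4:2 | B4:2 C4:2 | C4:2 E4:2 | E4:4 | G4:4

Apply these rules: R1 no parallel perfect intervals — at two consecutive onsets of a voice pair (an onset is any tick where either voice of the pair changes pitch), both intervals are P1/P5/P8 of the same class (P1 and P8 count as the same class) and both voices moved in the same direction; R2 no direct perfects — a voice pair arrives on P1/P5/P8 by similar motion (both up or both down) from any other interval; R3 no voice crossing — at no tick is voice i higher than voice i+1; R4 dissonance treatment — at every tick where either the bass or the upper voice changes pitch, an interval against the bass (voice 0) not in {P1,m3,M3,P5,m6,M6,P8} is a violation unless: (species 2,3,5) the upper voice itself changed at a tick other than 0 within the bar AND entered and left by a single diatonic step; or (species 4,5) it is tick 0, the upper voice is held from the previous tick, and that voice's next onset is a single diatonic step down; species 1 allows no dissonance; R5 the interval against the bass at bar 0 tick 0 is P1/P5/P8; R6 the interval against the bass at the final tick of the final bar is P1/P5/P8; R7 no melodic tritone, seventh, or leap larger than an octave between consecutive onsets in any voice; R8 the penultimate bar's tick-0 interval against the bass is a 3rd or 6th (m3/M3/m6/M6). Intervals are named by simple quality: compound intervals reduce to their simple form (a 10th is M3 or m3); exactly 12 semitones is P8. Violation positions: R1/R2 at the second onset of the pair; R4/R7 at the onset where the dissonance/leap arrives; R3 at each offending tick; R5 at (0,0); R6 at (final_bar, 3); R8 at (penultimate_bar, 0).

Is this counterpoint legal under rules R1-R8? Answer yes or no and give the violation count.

No (8 violations)

bar 0: v0=G3 v1=G4 (P8)
bar 1: v0=A3 v1=E4 (P5)
bar 2: v0=G3 v1=F4 (m7)
bar 3: v0=B3 v1=G4 (m6)
bar 4: v0=C4 v1=G4 (P5)
bar 5: v0=B3 v1=C5 (m2)
bar 6: v0=A3 v1=G4 (m7)
bar 7: v0=B3 v1=A4 (m7)
bar 8: v0=A3 v1=B4 (M2)
bar 9: v0=G3 v1=C4 (P4)
bar 10: v0=A3 v1=E4 (P5)
bar 11: v0=G3 v1=G4 (P8)
  R4 @ bar2.0: G3/F4 m7 untreated
  R4 @ bar5.0: B3/C5 m2 untreated
  R4 @ bar6.0: A3/G4 m7 untreated
  R4 @ bar7.0: B3/A4 m7 untreated
  R4 @ bar8.0: A3/B4 M2 untreated
  R7 @ bar8.2: B4->C4 leap 11st
  R4 @ bar9.0: G3/C4 P4 untreated
  R8 @ bar10.0: penult P5 not 3rd/6th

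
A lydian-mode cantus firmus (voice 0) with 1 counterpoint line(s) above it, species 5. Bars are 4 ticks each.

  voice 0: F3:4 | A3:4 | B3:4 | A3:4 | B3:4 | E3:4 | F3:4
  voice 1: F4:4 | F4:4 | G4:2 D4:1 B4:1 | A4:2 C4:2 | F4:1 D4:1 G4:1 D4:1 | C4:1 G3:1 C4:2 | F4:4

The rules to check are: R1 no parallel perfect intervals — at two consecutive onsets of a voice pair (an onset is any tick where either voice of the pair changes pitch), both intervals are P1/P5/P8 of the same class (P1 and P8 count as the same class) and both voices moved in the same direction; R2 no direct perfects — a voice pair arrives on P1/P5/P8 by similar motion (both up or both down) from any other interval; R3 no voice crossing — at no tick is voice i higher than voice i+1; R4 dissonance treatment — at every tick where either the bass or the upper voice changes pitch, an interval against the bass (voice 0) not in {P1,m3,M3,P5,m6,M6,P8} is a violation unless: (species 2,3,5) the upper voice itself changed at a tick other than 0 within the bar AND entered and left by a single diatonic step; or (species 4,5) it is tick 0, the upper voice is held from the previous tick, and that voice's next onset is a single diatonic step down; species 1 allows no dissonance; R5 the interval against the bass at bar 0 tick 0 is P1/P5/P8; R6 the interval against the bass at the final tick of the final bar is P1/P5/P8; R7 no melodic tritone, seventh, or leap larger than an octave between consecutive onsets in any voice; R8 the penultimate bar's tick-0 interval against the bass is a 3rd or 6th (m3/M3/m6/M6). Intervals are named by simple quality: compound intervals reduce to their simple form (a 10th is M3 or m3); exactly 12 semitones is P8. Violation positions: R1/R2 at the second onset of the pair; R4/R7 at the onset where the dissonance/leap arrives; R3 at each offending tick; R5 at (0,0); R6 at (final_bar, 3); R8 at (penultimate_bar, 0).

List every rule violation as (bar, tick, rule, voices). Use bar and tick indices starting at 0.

bar 0: v0=F3 v1=F4 downbeat P8
bar 1: v0=A3 v1=F4 downbeat m6
bar 2: v0=B3 v1=G4 downbeat m6
bar 3: v0=A3 v1=A4 downbeat P8
bar 4: v0=B3 v1=F4 downbeat TT
bar 5: v0=E3 v1=C4 downbeat m6
bar 6: v0=F3 v1=F4 downbeat P8
  -> R1 @ bar 3 tick 0 v(0, 1): B3/B4 P8 -> A3/A4 P8 similar
  -> R4 @ bar 4 tick 0 v(0, 1): B3/F4 TT untreated
  -> R2 @ bar 6 tick 0 v(0, 1): E3/C4 m6 -> F3/F4 P8 similar

(3, 0, R1, (0, 1))
(4, 0, R4, (0, 1))
(6, 0, R2, (0, 1))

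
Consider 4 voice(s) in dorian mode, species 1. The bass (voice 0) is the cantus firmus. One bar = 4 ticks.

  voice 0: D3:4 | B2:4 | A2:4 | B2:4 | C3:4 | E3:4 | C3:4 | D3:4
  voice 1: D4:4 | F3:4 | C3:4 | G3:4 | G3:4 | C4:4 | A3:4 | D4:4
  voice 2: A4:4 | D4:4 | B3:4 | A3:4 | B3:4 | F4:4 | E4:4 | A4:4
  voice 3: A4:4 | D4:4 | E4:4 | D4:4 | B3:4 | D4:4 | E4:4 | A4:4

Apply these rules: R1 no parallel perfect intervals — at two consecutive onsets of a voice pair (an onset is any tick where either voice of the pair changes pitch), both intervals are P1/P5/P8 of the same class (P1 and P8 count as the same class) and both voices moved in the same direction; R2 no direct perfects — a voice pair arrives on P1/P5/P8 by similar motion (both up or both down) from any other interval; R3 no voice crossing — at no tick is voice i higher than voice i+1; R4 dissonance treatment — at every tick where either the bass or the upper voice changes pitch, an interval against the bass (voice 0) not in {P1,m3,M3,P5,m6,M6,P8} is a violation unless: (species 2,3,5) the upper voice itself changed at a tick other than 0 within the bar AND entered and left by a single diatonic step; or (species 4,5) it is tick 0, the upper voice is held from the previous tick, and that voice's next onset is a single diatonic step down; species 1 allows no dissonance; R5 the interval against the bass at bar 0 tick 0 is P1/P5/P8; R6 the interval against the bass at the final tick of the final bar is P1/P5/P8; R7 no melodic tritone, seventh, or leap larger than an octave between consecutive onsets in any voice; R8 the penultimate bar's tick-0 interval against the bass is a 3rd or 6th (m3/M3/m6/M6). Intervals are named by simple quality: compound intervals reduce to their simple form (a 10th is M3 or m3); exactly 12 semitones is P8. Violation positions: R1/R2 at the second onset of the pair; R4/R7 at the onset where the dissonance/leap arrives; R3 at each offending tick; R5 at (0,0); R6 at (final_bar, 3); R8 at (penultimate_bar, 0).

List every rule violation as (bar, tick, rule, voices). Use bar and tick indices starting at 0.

bar 0: v0=D3 v1=D4 v2=A4 v3=A4 downbeat P5
bar 1: v0=B2 v1=F3 v2=D4 v3=D4 downbeat m3
bar 2: v0=A2 v1=C3 v2=B3 v3=E4 downbeat P5
bar 3: v0=B2 v1=G3 v2=A3 v3=D4 downbeat m3
bar 4: v0=C3 v1=G3 v2=B3 v3=B3 downbeat M7
bar 5: v0=E3 v1=C4 v2=F4 v3=D4 downbeat m7
bar 6: v0=C3 v1=A3 v2=E4 v3=E4 downbeat M3
bar 7: v0=D3 v1=D4 v2=A4 v3=A4 downbeat P5
  -> R1 @ bar 1 tick 0 v(2, 3): A4/A4 P1 -> D4/D4 P1 similar
  -> R4 @ bar 1 tick 0 v(0, 1): B2/F3 TT untreated
  -> R4 @ bar 2 tick 0 v(0, 2): A2/B3 M2 untreated
  -> R4 @ bar 3 tick 0 v(0, 2): B2/A3 m7 untreated
  -> R4 @ bar 4 tick 0 v(0, 2): C3/B3 M7 untreated
  -> R4 @ bar 4 tick 0 v(0, 3): C3/B3 M7 untreated
  -> R3 @ bar 5 tick 0 v(2, 3): F4 above D4
  -> R4 @ bar 5 tick 0 v(0, 2): E3/F4 m2 untreated
  -> R4 @ bar 5 tick 0 v(0, 3): E3/D4 m7 untreated
  -> R7 @ bar 5 tick 0 v(2,): B3->F4 leap 6st
  -> R3 @ bar 5 tick 1 v(2, 3): F4 above D4
  -> R3 @ bar 5 tick 2 v(2, 3): F4 above D4
  -> R3 @ bar 5 tick 3 v(2, 3): F4 above D4
  -> R2 @ bar 6 tick 0 v(1, 2): C4/F4 P4 -> A3/E4 P5 similar
  -> R1 @ bar 7 tick 0 v(1, 2): A3/E4 P5 -> D4/A4 P5 similar
  -> R1 @ bar 7 tick 0 v(1, 3): A3/E4 P5 -> D4/A4 P5 similar
  -> R1 @ bar 7 tick 0 v(2, 3): E4/E4 P1 -> A4/A4 P1 similar
  -> R2 @ bar 7 tick 0 v(0, 1): C3/A3 M6 -> D3/D4 P8 similar
  -> R2 @ bar 7 tick 0 v(0, 2): C3/E4 M3 -> D3/A4 P5 similar
  -> R2 @ bar 7 tick 0 v(0, 3): C3/E4 M3 -> D3/A4 P5 similar

(1, 0, R1, (2, 3))
(1, 0, R4, (0, 1))
(2, 0, R4, (0, 2))
(3, 0, R4, (0, 2))
(4, 0, R4, (0, 2))
(4, 0, R4, (0, 3))
(5, 0, R3, (2, 3))
(5, 0, R4, (0, 2))
(5, 0, R4, (0, 3))
(5, 0, R7, (2,))
(5, 1, R3, (2, 3))
(5, 2, R3, (2, 3))
(5, 3, R3, (2, 3))
(6, 0, R2, (1, 2))
(7, 0, R1, (1, 2))
(7, 0, R1, (1, 3))
(7, 0, R1, (2, 3))
(7, 0, R2, (0, 1))
(7, 0, R2, (0, 2))
(7, 0, R2, (0, 3))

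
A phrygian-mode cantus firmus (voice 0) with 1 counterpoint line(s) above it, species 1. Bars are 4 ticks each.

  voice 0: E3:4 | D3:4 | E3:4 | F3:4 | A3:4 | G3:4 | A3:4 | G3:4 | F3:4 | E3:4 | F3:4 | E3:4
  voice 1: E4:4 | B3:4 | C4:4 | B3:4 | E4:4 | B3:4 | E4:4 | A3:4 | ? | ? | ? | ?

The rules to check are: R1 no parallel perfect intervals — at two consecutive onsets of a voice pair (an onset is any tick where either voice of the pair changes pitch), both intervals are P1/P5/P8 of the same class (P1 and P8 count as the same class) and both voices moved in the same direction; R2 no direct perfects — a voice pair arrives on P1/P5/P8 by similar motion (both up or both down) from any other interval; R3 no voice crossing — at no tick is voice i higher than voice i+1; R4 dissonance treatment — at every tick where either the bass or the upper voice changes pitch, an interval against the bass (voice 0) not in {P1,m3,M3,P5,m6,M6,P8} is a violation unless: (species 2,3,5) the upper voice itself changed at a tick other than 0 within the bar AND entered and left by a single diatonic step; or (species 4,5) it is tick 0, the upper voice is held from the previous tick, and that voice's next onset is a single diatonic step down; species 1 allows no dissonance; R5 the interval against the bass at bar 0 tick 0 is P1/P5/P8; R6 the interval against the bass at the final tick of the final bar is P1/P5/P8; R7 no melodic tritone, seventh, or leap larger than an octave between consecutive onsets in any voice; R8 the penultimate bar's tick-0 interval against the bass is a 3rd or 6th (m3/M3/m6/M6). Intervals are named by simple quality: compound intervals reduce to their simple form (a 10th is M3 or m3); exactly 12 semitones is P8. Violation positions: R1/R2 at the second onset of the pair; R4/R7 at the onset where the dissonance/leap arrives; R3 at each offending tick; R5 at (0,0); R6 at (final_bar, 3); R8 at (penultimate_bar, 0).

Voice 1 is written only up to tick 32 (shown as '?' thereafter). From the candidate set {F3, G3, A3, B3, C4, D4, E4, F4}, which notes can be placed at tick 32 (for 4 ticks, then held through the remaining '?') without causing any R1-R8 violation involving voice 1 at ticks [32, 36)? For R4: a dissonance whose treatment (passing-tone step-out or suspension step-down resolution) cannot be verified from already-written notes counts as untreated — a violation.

F3: violates R2
G3: violates R4
A3: legal
B3: violates R4
C4: legal
D4: legal
E4: violates R4
F4: legal

{A3, C4, D4, F4}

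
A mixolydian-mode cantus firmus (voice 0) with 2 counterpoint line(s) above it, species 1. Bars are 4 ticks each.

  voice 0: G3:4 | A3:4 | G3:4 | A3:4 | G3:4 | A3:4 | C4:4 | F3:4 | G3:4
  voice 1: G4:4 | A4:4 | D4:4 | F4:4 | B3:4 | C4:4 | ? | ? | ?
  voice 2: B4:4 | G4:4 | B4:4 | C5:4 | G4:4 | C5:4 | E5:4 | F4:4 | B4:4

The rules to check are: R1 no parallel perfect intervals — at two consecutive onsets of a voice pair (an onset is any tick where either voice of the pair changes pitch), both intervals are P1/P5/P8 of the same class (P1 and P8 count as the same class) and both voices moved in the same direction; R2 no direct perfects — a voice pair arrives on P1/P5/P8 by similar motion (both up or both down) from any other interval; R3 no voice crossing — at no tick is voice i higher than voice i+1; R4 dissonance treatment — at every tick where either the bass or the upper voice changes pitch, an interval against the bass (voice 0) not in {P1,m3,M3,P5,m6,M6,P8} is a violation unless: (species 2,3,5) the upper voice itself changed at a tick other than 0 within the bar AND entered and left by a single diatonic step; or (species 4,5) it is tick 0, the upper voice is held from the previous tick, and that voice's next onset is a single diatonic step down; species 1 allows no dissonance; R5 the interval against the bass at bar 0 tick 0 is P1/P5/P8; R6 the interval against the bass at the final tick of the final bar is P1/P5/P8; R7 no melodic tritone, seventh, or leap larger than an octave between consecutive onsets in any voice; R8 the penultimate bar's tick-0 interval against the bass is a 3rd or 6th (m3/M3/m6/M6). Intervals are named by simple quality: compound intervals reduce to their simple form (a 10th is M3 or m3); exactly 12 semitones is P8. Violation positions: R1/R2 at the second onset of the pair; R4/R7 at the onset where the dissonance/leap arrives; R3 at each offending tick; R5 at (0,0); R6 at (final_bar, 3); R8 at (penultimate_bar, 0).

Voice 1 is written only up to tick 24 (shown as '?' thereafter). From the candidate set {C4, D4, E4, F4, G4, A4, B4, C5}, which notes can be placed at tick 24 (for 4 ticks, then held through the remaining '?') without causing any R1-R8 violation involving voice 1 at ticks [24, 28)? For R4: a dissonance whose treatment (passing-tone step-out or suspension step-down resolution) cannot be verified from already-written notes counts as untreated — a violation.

{C4}

C4: legal
D4: violates R4
E4: violates R1
F4: violates R4
G4: violates R2
A4: violates R2
B4: violates R4,R7
C5: violates R2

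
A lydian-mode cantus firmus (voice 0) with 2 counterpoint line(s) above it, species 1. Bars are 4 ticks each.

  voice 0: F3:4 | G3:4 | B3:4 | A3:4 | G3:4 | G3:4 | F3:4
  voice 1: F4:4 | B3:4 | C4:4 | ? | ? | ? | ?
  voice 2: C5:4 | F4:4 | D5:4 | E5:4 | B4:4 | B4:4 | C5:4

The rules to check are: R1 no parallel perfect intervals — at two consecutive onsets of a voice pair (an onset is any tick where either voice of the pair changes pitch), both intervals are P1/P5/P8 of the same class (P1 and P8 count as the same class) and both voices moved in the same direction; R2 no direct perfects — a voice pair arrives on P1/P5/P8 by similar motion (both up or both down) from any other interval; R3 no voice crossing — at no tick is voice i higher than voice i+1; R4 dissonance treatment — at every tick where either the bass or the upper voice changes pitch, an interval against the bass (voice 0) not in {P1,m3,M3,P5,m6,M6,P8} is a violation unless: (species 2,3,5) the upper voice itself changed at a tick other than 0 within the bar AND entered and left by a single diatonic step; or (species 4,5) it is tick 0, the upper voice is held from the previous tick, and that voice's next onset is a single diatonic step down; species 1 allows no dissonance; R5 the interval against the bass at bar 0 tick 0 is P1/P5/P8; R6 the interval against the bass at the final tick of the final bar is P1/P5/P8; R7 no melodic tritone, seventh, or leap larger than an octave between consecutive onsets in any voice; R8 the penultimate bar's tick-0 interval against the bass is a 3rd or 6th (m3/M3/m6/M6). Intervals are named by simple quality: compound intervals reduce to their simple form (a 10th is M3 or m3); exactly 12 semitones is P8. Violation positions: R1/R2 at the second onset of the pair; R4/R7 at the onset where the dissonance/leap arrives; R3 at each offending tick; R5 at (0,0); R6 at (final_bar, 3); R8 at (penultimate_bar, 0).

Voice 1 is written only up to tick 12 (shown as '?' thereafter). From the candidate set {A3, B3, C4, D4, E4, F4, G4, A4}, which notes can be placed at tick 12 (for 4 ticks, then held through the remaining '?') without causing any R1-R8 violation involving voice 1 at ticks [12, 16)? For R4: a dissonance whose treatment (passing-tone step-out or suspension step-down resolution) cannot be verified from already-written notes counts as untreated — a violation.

A3: violates R2
B3: violates R4
C4: legal
D4: violates R4
E4: violates R2
F4: legal
G4: violates R4
A4: violates R2

{C4, F4}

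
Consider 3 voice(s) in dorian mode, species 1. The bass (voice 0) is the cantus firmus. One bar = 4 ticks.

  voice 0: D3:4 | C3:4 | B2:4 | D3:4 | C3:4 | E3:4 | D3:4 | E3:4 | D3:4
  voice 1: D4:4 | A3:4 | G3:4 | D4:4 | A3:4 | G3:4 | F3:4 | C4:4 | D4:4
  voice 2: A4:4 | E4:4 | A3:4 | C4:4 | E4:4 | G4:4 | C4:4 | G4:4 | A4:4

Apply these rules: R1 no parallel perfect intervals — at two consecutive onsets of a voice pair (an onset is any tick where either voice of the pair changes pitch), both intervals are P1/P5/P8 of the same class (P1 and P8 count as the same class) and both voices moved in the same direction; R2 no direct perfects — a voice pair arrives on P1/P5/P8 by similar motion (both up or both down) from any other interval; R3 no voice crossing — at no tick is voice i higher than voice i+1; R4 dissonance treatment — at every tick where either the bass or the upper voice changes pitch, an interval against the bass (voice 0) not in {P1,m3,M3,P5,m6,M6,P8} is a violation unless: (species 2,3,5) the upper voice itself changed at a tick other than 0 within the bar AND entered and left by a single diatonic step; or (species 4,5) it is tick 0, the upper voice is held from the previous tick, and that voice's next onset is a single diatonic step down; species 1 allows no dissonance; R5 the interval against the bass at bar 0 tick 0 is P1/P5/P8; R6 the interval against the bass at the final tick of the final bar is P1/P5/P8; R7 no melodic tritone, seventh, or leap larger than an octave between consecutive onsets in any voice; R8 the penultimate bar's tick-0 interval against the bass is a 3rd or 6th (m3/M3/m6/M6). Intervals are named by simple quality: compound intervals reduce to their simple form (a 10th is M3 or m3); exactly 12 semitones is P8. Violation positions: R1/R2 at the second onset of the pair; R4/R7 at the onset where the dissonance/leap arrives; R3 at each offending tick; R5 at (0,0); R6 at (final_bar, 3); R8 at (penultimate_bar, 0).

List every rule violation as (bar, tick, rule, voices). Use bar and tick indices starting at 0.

bar 0: v0=D3 v1=D4 v2=A4 downbeat P5
bar 1: v0=C3 v1=A3 v2=E4 downbeat M3
bar 2: v0=B2 v1=G3 v2=A3 downbeat m7
bar 3: v0=D3 v1=D4 v2=C4 downbeat m7
bar 4: v0=C3 v1=A3 v2=E4 downbeat M3
bar 5: v0=E3 v1=G3 v2=G4 downbeat m3
bar 6: v0=D3 v1=F3 v2=C4 downbeat m7
bar 7: v0=E3 v1=C4 v2=G4 downbeat m3
bar 8: v0=D3 v1=D4 v2=A4 downbeat P5
  -> R1 @ bar 1 tick 0 v(1, 2): D4/A4 P5 -> A3/E4 P5 similar
  -> R4 @ bar 2 tick 0 v(0, 2): B2/A3 m7 untreated
  -> R2 @ bar 3 tick 0 v(0, 1): B2/G3 m6 -> D3/D4 P8 similar
  -> R3 @ bar 3 tick 0 v(1, 2): D4 above C4
  -> R4 @ bar 3 tick 0 v(0, 2): D3/C4 m7 untreated
  -> R3 @ bar 3 tick 1 v(1, 2): D4 above C4
  -> R3 @ bar 3 tick 2 v(1, 2): D4 above C4
  -> R3 @ bar 3 tick 3 v(1, 2): D4 above C4
  -> R2 @ bar 6 tick 0 v(1, 2): G3/G4 P8 -> F3/C4 P5 similar
  -> R4 @ bar 6 tick 0 v(0, 2): D3/C4 m7 untreated
  -> R1 @ bar 7 tick 0 v(1, 2): F3/C4 P5 -> C4/G4 P5 similar
  -> R1 @ bar 8 tick 0 v(1, 2): C4/G4 P5 -> D4/A4 P5 similar

(1, 0, R1, (1, 2))
(2, 0, R4, (0, 2))
(3, 0, R2, (0, 1))
(3, 0, R3, (1, 2))
(3, 0, R4, (0, 2))
(3, 1, R3, (1, 2))
(3, 2, R3, (1, 2))
(3, 3, R3, (1, 2))
(6, 0, R2, (1, 2))
(6, 0, R4, (0, 2))
(7, 0, R1, (1, 2))
(8, 0, R1, (1, 2))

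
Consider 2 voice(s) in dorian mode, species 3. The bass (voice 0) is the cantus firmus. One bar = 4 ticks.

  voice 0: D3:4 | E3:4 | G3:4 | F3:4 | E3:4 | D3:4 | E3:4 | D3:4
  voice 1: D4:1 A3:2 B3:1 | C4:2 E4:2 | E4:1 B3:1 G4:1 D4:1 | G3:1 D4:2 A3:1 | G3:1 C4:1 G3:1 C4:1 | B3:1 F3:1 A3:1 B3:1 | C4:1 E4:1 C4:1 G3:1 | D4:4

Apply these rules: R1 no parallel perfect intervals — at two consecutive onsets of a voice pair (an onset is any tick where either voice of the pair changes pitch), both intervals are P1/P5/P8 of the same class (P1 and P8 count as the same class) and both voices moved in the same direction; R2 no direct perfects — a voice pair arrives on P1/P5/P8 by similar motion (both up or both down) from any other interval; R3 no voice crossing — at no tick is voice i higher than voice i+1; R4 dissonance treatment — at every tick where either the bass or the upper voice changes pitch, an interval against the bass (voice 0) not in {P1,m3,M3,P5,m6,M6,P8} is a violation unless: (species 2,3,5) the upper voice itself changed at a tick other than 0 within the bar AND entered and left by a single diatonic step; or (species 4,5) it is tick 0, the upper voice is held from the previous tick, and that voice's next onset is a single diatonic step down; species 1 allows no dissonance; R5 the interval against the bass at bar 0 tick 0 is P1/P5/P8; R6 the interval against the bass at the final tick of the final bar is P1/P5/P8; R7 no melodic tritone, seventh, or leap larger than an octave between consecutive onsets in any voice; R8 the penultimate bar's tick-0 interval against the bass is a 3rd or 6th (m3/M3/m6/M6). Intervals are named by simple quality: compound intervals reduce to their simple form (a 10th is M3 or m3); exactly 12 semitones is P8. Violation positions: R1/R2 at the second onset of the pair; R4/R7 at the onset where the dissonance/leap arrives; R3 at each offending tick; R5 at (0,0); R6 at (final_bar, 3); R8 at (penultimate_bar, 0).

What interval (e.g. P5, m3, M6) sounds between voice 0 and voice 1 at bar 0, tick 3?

M6

voice 0=D3 voice 1=B3 -> M6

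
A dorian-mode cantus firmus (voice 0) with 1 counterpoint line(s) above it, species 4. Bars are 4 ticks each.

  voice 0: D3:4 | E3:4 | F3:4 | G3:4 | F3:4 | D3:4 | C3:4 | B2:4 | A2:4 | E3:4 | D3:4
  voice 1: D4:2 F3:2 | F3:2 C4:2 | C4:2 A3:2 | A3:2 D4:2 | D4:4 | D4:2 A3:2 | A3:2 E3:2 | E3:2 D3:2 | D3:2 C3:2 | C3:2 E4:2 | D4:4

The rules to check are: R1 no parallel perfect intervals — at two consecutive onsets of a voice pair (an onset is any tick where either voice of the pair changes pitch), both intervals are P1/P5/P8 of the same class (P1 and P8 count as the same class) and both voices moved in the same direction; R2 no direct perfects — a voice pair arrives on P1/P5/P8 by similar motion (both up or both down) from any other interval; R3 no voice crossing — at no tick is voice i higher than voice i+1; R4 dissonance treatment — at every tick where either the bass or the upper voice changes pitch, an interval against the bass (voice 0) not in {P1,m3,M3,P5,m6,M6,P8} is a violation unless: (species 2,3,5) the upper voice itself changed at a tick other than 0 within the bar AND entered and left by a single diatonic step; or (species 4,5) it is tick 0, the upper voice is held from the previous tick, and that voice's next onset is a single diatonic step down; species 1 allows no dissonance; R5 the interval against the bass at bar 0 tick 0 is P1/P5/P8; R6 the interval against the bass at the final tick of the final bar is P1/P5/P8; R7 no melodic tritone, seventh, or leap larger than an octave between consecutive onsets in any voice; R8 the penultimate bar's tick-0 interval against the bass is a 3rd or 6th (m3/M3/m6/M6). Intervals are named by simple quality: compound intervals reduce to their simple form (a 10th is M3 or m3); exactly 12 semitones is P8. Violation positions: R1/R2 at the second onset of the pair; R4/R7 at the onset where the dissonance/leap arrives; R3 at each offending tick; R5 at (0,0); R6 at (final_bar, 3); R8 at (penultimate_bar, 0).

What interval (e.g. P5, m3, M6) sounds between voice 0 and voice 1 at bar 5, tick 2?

P5

voice 0=D3 voice 1=A3 -> P5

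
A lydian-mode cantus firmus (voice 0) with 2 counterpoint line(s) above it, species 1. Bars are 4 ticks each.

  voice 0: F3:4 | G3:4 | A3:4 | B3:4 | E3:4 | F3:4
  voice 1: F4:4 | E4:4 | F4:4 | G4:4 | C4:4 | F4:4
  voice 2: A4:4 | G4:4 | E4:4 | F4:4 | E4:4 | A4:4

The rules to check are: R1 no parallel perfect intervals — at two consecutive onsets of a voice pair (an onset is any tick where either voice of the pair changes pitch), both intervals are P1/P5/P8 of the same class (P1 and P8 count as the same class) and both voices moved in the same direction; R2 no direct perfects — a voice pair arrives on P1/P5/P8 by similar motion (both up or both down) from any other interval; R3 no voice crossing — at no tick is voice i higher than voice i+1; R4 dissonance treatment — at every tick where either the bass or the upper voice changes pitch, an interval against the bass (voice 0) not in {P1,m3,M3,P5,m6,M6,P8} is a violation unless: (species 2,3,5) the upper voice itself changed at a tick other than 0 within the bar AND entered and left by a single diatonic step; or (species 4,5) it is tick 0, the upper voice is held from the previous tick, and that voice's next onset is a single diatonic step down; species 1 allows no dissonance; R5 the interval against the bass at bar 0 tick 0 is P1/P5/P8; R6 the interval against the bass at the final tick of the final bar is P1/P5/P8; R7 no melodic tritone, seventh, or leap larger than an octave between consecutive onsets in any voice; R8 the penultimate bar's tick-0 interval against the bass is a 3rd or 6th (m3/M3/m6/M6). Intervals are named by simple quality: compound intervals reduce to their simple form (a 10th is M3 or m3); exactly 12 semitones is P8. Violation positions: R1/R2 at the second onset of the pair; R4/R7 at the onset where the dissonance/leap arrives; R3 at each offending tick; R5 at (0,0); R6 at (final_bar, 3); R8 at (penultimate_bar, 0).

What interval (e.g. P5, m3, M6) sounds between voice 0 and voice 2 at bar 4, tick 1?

voice 0=E3 voice 2=E4 -> P8

P8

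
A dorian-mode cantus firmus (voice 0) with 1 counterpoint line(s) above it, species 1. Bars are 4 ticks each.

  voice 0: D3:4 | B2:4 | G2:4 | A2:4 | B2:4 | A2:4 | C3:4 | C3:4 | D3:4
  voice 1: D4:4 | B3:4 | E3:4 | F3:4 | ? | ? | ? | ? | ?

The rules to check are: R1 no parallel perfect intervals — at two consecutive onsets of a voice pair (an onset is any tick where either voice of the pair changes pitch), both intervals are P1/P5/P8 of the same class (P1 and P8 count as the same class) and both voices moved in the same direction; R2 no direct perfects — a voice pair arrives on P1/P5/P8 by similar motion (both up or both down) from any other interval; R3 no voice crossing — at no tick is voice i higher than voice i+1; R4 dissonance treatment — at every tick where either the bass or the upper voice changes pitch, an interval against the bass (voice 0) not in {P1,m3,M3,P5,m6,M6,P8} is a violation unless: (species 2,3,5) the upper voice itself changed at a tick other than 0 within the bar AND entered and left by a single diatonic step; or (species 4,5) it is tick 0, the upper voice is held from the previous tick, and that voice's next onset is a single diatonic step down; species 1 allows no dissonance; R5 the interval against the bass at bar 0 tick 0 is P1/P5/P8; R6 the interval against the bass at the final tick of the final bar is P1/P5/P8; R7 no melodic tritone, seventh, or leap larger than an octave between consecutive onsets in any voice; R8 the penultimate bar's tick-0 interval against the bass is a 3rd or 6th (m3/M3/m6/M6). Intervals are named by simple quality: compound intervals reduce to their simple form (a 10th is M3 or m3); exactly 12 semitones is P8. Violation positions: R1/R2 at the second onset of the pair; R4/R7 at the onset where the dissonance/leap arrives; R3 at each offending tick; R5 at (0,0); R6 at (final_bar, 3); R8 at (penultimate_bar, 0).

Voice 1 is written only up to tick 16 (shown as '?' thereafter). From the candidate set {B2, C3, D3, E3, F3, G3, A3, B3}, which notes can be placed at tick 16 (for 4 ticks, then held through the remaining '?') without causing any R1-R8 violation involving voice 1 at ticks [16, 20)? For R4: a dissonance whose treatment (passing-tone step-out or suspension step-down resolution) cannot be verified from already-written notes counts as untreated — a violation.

B2: violates R7
C3: violates R4
D3: legal
E3: violates R4
F3: violates R4
G3: legal
A3: violates R4
B3: violates R2,R7

{D3, G3}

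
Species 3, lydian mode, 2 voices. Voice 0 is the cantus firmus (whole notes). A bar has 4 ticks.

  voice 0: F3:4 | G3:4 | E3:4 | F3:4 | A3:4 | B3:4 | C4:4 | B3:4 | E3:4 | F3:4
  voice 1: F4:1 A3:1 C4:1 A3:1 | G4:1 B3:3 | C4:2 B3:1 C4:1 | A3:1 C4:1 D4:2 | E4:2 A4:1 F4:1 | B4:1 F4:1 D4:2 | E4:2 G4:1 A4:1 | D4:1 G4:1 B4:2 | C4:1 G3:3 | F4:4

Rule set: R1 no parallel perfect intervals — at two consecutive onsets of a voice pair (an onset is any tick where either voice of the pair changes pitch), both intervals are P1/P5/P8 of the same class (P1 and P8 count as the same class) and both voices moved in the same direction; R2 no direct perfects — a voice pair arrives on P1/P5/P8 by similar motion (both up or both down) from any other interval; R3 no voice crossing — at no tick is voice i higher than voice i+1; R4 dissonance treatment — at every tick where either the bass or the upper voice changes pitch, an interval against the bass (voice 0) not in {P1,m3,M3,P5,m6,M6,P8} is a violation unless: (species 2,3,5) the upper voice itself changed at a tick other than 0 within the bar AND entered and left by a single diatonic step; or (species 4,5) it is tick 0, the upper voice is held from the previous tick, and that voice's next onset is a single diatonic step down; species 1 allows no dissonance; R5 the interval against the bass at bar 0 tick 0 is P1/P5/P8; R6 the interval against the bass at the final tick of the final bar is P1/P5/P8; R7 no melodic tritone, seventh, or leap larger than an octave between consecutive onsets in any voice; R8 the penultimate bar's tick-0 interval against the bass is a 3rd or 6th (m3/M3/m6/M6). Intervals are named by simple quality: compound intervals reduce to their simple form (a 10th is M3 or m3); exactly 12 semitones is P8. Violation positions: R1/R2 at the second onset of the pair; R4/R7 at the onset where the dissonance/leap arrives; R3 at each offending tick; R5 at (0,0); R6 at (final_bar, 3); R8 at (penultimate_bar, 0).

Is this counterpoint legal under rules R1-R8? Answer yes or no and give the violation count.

bar 0: v0=F3 v1=F4 (P8)
bar 1: v0=G3 v1=G4 (P8)
bar 2: v0=E3 v1=C4 (m6)
bar 3: v0=F3 v1=A3 (M3)
bar 4: v0=A3 v1=E4 (P5)
bar 5: v0=B3 v1=B4 (P8)
bar 6: v0=C4 v1=E4 (M3)
bar 7: v0=B3 v1=D4 (m3)
bar 8: v0=E3 v1=C4 (m6)
bar 9: v0=F3 v1=F4 (P8)
  R2 @ bar1.0: F3/A3 M3 -> G3/G4 P8 similar
  R7 @ bar1.0: A3->G4 leap 10st
  R2 @ bar4.0: F3/D4 M6 -> A3/E4 P5 similar
  R2 @ bar5.0: A3/F4 m6 -> B3/B4 P8 similar
  R7 @ bar5.0: F4->B4 leap 6st
  R4 @ bar5.1: B3/F4 TT untreated
  R7 @ bar5.1: B4->F4 leap 6st
  R7 @ bar8.0: B4->C4 leap 11st
  R2 @ bar9.0: E3/G3 m3 -> F3/F4 P8 similar
  R7 @ bar9.0: G3->F4 leap 10st

No (10 violations)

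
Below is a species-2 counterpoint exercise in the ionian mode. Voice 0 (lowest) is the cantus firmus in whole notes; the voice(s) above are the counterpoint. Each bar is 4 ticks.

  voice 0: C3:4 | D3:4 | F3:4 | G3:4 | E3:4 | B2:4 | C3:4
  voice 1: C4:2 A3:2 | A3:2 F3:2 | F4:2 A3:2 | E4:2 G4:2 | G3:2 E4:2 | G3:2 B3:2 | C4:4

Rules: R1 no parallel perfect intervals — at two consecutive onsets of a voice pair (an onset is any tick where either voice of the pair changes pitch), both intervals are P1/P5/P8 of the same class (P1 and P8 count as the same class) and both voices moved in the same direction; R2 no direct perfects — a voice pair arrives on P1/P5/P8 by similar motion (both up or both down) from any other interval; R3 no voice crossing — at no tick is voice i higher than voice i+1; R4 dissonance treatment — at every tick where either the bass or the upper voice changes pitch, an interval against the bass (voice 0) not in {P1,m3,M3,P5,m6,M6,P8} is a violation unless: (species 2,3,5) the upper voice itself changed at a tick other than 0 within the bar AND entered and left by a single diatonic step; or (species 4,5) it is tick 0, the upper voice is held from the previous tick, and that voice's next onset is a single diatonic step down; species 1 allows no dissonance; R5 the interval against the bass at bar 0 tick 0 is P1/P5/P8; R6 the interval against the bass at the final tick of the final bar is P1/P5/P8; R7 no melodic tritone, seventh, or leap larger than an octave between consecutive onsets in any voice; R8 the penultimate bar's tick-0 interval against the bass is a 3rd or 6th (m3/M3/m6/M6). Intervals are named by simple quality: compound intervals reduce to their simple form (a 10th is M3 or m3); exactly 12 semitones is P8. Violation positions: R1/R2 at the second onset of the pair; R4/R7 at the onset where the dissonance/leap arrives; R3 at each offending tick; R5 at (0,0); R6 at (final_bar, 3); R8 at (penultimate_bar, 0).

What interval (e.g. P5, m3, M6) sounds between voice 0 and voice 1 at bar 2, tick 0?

P8

voice 0=F3 voice 1=F4 -> P8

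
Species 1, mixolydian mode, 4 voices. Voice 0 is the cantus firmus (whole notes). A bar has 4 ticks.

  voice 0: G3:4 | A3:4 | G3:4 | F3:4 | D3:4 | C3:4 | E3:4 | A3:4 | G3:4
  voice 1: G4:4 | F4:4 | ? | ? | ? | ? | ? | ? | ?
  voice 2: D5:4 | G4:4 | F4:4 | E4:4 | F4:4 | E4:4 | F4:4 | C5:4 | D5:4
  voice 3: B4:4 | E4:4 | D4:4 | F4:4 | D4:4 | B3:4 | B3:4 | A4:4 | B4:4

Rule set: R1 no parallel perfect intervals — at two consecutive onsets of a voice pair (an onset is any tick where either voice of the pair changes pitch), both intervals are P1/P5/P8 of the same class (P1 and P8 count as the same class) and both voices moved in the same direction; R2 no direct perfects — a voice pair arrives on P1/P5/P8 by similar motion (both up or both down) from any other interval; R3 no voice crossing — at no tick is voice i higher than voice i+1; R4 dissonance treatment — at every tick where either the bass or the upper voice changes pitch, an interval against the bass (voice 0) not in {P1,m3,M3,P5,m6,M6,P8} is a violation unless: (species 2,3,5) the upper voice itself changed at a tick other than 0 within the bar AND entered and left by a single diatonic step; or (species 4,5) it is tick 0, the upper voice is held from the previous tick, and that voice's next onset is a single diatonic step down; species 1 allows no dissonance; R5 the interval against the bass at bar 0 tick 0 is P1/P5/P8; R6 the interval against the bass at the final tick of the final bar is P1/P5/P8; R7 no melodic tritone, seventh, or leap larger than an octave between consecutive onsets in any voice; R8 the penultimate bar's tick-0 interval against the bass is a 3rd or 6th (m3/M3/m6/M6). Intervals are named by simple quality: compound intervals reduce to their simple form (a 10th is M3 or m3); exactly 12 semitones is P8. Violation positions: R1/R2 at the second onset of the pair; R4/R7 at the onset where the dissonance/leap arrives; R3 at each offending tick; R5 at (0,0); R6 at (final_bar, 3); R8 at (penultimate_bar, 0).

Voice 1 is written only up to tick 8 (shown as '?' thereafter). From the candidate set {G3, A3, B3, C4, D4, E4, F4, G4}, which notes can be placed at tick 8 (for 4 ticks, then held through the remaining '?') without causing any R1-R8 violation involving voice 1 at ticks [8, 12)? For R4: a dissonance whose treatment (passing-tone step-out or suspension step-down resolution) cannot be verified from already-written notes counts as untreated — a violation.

{E4}

G3: violates R2,R7
A3: violates R4
B3: violates R7
C4: violates R4
D4: violates R2
E4: legal
F4: violates R4
G4: violates R3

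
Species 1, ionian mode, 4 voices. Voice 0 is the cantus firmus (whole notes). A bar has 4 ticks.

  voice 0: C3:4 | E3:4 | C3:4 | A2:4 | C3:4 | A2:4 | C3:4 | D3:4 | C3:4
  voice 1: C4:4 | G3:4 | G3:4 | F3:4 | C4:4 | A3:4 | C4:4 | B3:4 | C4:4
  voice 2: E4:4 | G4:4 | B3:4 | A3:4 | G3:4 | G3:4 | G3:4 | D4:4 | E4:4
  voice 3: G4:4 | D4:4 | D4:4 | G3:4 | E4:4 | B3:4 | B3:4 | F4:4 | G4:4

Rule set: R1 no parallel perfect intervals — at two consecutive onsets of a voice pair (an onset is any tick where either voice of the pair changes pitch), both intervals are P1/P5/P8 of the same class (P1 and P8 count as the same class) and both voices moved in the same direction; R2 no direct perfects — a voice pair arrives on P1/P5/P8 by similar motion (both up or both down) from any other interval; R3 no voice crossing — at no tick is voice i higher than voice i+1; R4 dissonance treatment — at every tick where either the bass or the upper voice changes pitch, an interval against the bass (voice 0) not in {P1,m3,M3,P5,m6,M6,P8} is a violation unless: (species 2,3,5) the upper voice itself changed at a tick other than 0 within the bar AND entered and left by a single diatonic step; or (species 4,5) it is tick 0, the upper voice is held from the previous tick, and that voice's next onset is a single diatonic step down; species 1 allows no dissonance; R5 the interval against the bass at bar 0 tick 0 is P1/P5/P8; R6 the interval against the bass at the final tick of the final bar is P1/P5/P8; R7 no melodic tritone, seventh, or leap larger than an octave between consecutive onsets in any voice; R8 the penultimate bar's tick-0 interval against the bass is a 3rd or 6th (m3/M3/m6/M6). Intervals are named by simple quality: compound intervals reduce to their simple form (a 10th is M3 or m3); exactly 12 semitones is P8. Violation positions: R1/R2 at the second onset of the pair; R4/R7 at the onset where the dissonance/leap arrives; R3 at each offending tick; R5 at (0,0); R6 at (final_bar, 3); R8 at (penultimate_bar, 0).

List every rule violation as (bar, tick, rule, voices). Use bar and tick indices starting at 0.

(0, 0, R5, (0, 2))
(1, 0, R1, (1, 3))
(1, 0, R3, (2, 3))
(1, 0, R4, (0, 3))
(1, 1, R3, (2, 3))
(1, 2, R3, (2, 3))
(1, 3, R3, (2, 3))
(2, 0, R4, (0, 2))
(2, 0, R4, (0, 3))
(3, 0, R2, (0, 2))
(3, 0, R3, (2, 3))
(3, 0, R4, (0, 3))
(3, 1, R3, (2, 3))
(3, 2, R3, (2, 3))
(3, 3, R3, (2, 3))
(4, 0, R2, (0, 1))
(4, 0, R3, (1, 2))
(4, 1, R3, (1, 2))
(4, 2, R3, (1, 2))
(4, 3, R3, (1, 2))
(5, 0, R1, (0, 1))
(5, 0, R3, (1, 2))
(5, 0, R4, (0, 2))
(5, 0, R4, (0, 3))
(5, 1, R3, (1, 2))
(5, 2, R3, (1, 2))
(5, 3, R3, (1, 2))
(6, 0, R1, (0, 1))
(6, 0, R3, (1, 2))
(6, 0, R4, (0, 3))
(6, 1, R3, (1, 2))
(6, 2, R3, (1, 2))
(6, 3, R3, (1, 2))
(7, 0, R2, (0, 2))
(7, 0, R7, (3,))
(7, 0, R8, (0, 2))
(8, 0, R2, (1, 3))
(8, 3, R6, (0, 2))

bar 0: v0=C3 v1=C4 v2=E4 v3=G4 downbeat P5
bar 1: v0=E3 v1=G3 v2=G4 v3=D4 downbeat m7
bar 2: v0=C3 v1=G3 v2=B3 v3=D4 downbeat M2
bar 3: v0=A2 v1=F3 v2=A3 v3=G3 downbeat m7
bar 4: v0=C3 v1=C4 v2=G3 v3=E4 downbeat M3
bar 5: v0=A2 v1=A3 v2=G3 v3=B3 downbeat M2
bar 6: v0=C3 v1=C4 v2=G3 v3=B3 downbeat M7
bar 7: v0=D3 v1=B3 v2=D4 v3=F4 downbeat m3
bar 8: v0=C3 v1=C4 v2=E4 v3=G4 downbeat P5
  -> R5 @ bar 0 tick 0 v(0, 2): opens on M3
  -> R1 @ bar 1 tick 0 v(1, 3): C4/G4 P5 -> G3/D4 P5 similar
  -> R3 @ bar 1 tick 0 v(2, 3): G4 above D4
  -> R4 @ bar 1 tick 0 v(0, 3): E3/D4 m7 untreated
  -> R3 @ bar 1 tick 1 v(2, 3): G4 above D4
  -> R3 @ bar 1 tick 2 v(2, 3): G4 above D4
  -> R3 @ bar 1 tick 3 v(2, 3): G4 above D4
  -> R4 @ bar 2 tick 0 v(0, 2): C3/B3 M7 untreated
  -> R4 @ bar 2 tick 0 v(0, 3): C3/D4 M2 untreated
  -> R2 @ bar 3 tick 0 v(0, 2): C3/B3 M7 -> A2/A3 P8 similar
  -> R3 @ bar 3 tick 0 v(2, 3): A3 above G3
  -> R4 @ bar 3 tick 0 v(0, 3): A2/G3 m7 untreated
  -> R3 @ bar 3 tick 1 v(2, 3): A3 above G3
  -> R3 @ bar 3 tick 2 v(2, 3): A3 above G3
  -> R3 @ bar 3 tick 3 v(2, 3): A3 above G3
  -> R2 @ bar 4 tick 0 v(0, 1): A2/F3 m6 -> C3/C4 P8 similar
  -> R3 @ bar 4 tick 0 v(1, 2): C4 above G3
  -> R3 @ bar 4 tick 1 v(1, 2): C4 above G3
  -> R3 @ bar 4 tick 2 v(1, 2): C4 above G3
  -> R3 @ bar 4 tick 3 v(1, 2): C4 above G3
  -> R1 @ bar 5 tick 0 v(0, 1): C3/C4 P8 -> A2/A3 P8 similar
  -> R3 @ bar 5 tick 0 v(1, 2): A3 above G3
  -> R4 @ bar 5 tick 0 v(0, 2): A2/G3 m7 untreated
  -> R4 @ bar 5 tick 0 v(0, 3): A2/B3 M2 untreated
  -> R3 @ bar 5 tick 1 v(1, 2): A3 above G3
  -> R3 @ bar 5 tick 2 v(1, 2): A3 above G3
  -> R3 @ bar 5 tick 3 v(1, 2): A3 above G3
  -> R1 @ bar 6 tick 0 v(0, 1): A2/A3 P8 -> C3/C4 P8 similar
  -> R3 @ bar 6 tick 0 v(1, 2): C4 above G3
  -> R4 @ bar 6 tick 0 v(0, 3): C3/B3 M7 untreated
  -> R3 @ bar 6 tick 1 v(1, 2): C4 above G3
  -> R3 @ bar 6 tick 2 v(1, 2): C4 above G3
  -> R3 @ bar 6 tick 3 v(1, 2): C4 above G3
  -> R2 @ bar 7 tick 0 v(0, 2): C3/G3 P5 -> D3/D4 P8 similar
  -> R7 @ bar 7 tick 0 v(3,): B3->F4 leap 6st
  -> R8 @ bar 7 tick 0 v(0, 2): penult P8 not 3rd/6th
  -> R2 @ bar 8 tick 0 v(1, 3): B3/F4 TT -> C4/G4 P5 similar
  -> R6 @ bar 8 tick 3 v(0, 2): closes on M3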